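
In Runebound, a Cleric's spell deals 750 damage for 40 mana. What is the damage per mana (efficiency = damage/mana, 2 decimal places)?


Efficiency = damage / mana
= 750 / 40
= 18.75

18.75 dmg/mana


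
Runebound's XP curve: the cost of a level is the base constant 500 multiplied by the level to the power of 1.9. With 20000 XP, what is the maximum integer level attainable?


XP = 500 * level^1.9, so level = (XP / 500)^(1/1.9)
= (20000 / 500)^(1/1.9)
= 40.0^0.5263
= 6.9693
Floor: level = 6

level 6


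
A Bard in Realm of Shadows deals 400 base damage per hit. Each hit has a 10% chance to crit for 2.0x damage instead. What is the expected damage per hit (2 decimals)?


E[dmg] = base * (1 + crit_chance * (crit_mult - 1))
cc as decimal = 10/100 = 0.1
cm - 1 = 2.0 - 1 = 1.0
Bonus factor = 0.1 * 1.0 = 0.1
Total multiplier = 1 + 0.1 = 1.1
Expected damage = 400 * 1.1 = 440.00

440.00 damage


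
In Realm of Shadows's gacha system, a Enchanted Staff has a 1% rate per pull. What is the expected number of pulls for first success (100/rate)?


Expected pulls for a geometric distribution = 1/p = 100 / rate%
= 100 / 1
= 100.0

100.0 pulls


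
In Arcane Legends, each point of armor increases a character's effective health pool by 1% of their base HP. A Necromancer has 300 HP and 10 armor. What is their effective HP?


EHP = 300 * (1 + 10/100)
= 300 * (1 + 0.1)
= 300 * 1.1
= 330.0

330.0 EHP


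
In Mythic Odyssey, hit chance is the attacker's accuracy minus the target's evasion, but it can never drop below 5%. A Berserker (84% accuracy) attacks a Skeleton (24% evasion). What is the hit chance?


accuracy - evasion = 84 - 24 = 60
Apply floor: max(60, 5) = 60
Hit chance = 60%

60%


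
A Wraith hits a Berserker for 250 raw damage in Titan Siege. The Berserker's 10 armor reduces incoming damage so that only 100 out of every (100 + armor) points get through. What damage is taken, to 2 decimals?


actual = 250 * 100 / (100 + 10)
= 250 * 100 / 110
= 25000 / 110
= 227.27

227.27 damage


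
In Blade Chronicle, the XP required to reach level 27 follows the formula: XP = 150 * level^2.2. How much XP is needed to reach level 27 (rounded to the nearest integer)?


XP = 150 * level^2.2
Substitute level = 27:
XP = 150 * 27^2.2
= 150 * 1409.2897
= 211393

211393 XP


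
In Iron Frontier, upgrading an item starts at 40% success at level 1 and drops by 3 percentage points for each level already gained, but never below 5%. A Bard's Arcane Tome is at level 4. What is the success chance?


raw_rate = 40 - 3 * (4 - 1)
= 40 - 3 * 3
= 40 - 9
= 31
Apply floor: max(31, 5) = 31%

31%


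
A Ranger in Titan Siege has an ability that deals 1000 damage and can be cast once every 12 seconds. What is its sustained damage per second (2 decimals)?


DPS = damage / cooldown
= 1000 / 12
= 83.33

83.33 DPS


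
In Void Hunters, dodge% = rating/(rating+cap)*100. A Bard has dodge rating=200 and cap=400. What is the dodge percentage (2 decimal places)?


dodge% = 200 / (200 + 400) * 100
= 200 / 600 * 100
= 0.333333 * 100
= 33.33%

33.33%


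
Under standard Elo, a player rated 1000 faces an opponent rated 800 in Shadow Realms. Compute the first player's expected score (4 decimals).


Elo expected score: Ea = 1/(1 + 10^((Rb-Ra)/400))
Rb - Ra = 800 - 1000 = -200
(Rb-Ra)/400 = -200/400 = -0.5
10^-0.5 = 0.316228
Ea = 1/(1 + 0.316228) = 1/1.316228 = 0.7597

0.7597


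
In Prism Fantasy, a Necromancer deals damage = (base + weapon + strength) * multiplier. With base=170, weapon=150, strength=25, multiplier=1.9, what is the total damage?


Sum base + weapon + str = 170 + 150 + 25 = 345
Multiply by 1.9:
345 * 1.9 = 655.5

655.5 damage


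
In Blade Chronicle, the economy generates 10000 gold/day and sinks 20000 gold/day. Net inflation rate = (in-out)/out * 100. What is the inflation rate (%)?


Net gold = 10000 - 20000 = -10000
Inflation rate = net / sunk * 100 = -10000 / 20000 * 100
= -0.5 * 100
= -50.00%

-50.00%


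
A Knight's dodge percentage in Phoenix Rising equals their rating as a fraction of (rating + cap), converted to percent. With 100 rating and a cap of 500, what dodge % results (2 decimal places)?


dodge% = 100 / (100 + 500) * 100
= 100 / 600 * 100
= 0.166667 * 100
= 16.67%

16.67%


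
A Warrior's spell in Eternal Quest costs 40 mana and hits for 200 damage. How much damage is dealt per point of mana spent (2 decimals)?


Efficiency = damage / mana
= 200 / 40
= 5.00

5.00 dmg/mana


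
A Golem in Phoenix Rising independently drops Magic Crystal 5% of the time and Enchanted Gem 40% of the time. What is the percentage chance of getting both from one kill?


For independent events, P(both) = P(A) * P(B)
= 5% * 40%
= 200 / 100 %
= 2.0%

2.0%


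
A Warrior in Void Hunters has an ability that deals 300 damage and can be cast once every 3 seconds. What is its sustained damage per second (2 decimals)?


DPS = damage / cooldown
= 300 / 3
= 100.00

100.00 DPS


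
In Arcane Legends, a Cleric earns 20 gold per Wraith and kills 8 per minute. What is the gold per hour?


Gold per minute = 20 * 8 = 160
Gold per hour = 160 * 60 = 9600

9600 gold/hour


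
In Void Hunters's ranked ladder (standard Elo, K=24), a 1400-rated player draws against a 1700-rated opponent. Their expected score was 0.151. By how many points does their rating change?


Elo update: delta = K * (S - Ea), where S = 0.5 (draws)
S - Ea = 0.5 - 0.151 = 0.349
Rating change = 24 * 0.349
= 8.38

8.38 rating points


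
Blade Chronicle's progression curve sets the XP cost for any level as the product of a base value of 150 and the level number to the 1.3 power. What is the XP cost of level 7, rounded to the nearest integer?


XP = 150 * level^1.3
Substitute level = 7:
XP = 150 * 7^1.3
= 150 * 12.5495
= 1882

1882 XP


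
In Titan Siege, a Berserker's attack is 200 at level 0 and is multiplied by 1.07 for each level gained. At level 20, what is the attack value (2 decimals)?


value = base * growth^level
= 200 * 1.07^20
= 200 * 3.869684
= 773.94

773.94 attack


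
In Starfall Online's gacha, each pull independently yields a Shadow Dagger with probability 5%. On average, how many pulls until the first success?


Expected pulls for a geometric distribution = 1/p = 100 / rate%
= 100 / 5
= 20.0

20.0 pulls


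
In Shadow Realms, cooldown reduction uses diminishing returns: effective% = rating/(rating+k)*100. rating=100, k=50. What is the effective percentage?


effective% = rating / (rating + k) * 100
= 100 / (100 + 50) * 100
= 100 / 150 * 100
= 0.666667 * 100
= 66.67%

66.67%


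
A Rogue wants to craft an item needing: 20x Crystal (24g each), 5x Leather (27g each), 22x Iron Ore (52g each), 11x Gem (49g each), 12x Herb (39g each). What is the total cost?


Cost breakdown:
  Crystal: 20 * 24 = 480
  Leather: 5 * 27 = 135
  Iron Ore: 22 * 52 = 1144
  Gem: 11 * 49 = 539
  Herb: 12 * 39 = 468
Total = 480 + 135 + 1144 + 539 + 468 = 2766

2766 gold


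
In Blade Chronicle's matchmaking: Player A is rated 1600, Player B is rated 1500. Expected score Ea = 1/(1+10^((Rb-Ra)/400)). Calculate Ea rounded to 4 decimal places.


Elo expected score: Ea = 1/(1 + 10^((Rb-Ra)/400))
Rb - Ra = 1500 - 1600 = -100
(Rb-Ra)/400 = -100/400 = -0.25
10^-0.25 = 0.562341
Ea = 1/(1 + 0.562341) = 1/1.562341 = 0.6401

0.6401


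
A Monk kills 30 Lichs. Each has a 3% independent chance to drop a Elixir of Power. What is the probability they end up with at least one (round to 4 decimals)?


P(at least one) = 1 - P(none) = 1 - (1-p)^n
p = 3/100 = 0.03
1 - p = 0.97
(1 - p)^30 = 0.97^30 = 0.401007
P(at least one) = 1 - 0.401007 = 0.5990

0.5990


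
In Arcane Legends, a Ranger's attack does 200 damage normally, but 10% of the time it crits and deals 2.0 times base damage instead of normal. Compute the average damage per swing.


E[dmg] = base * (1 + crit_chance * (crit_mult - 1))
cc as decimal = 10/100 = 0.1
cm - 1 = 2.0 - 1 = 1.0
Bonus factor = 0.1 * 1.0 = 0.1
Total multiplier = 1 + 0.1 = 1.1
Expected damage = 200 * 1.1 = 220.00

220.00 damage


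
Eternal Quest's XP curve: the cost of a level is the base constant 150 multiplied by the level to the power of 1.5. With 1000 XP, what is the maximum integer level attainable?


XP = 150 * level^1.5, so level = (XP / 150)^(1/1.5)
= (1000 / 150)^(1/1.5)
= 6.6667^0.6667
= 3.5422
Floor: level = 3

level 3


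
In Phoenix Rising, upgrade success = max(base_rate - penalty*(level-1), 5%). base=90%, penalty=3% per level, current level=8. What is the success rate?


raw_rate = 90 - 3 * (8 - 1)
= 90 - 3 * 7
= 90 - 21
= 69
Apply floor: max(69, 5) = 69%

69%


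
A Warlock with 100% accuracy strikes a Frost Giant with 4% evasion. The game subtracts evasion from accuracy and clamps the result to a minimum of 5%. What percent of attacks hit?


accuracy - evasion = 100 - 4 = 96
Apply floor: max(96, 5) = 96
Hit chance = 96%

96%


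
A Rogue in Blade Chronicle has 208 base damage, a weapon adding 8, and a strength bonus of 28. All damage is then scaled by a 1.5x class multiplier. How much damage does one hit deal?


Sum base + weapon + str = 208 + 8 + 28 = 244
Multiply by 1.5:
244 * 1.5 = 366.0

366.0 damage


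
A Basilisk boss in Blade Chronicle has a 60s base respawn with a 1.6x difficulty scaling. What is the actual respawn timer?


Respawn time = base * multiplier
= 60 * 1.6
= 96.0 seconds

96.0 seconds


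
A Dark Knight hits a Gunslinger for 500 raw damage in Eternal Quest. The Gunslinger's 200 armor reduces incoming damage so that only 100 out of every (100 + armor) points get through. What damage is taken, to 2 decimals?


actual = 500 * 100 / (100 + 200)
= 500 * 100 / 300
= 50000 / 300
= 166.67

166.67 damage


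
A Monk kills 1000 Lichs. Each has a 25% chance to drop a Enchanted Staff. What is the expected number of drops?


Expected drops = kills * (drop_rate / 100)
= 1000 * (25 / 100)
= 1000 * 0.25
= 250.0

250.0 drops


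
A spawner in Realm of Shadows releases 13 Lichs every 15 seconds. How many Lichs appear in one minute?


Spawns per minute = count * (60 / interval)
= 13 * (60 / 15)
= 13 * 4.0
= 52.0

52.0 per minute


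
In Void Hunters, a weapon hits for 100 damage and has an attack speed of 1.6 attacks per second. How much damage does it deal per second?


DPS = damage * attack_speed
= 100 * 1.6
= 160.0

160.0 DPS


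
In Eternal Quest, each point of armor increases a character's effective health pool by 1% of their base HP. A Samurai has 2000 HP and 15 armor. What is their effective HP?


EHP = 2000 * (1 + 15/100)
= 2000 * (1 + 0.15)
= 2000 * 1.15
= 2300.0

2300.0 EHP


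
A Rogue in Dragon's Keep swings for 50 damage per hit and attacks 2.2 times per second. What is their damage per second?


DPS = damage * attack_speed
= 50 * 2.2
= 110.0

110.0 DPS


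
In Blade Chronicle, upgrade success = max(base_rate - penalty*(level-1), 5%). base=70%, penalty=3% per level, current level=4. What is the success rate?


raw_rate = 70 - 3 * (4 - 1)
= 70 - 3 * 3
= 70 - 9
= 61
Apply floor: max(61, 5) = 61%

61%


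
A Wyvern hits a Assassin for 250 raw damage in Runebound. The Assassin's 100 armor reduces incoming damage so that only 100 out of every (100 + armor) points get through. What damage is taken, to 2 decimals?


actual = 250 * 100 / (100 + 100)
= 250 * 100 / 200
= 25000 / 200
= 125.00

125.00 damage


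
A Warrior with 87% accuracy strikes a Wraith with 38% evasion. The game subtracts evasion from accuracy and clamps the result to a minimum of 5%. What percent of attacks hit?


accuracy - evasion = 87 - 38 = 49
Apply floor: max(49, 5) = 49
Hit chance = 49%

49%


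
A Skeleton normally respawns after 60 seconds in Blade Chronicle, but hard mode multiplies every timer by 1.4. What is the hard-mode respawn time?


Respawn time = base * multiplier
= 60 * 1.4
= 84.0 seconds

84.0 seconds


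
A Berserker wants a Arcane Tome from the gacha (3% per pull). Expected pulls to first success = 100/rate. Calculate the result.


Expected pulls for a geometric distribution = 1/p = 100 / rate%
= 100 / 3
= 33.33

33.33 pulls


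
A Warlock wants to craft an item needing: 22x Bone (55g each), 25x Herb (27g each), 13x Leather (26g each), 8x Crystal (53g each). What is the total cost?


Cost breakdown:
  Bone: 22 * 55 = 1210
  Herb: 25 * 27 = 675
  Leather: 13 * 26 = 338
  Crystal: 8 * 53 = 424
Total = 1210 + 675 + 338 + 424 = 2647

2647 gold


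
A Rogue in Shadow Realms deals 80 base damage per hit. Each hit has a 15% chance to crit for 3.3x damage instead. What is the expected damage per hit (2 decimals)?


E[dmg] = base * (1 + crit_chance * (crit_mult - 1))
cc as decimal = 15/100 = 0.15
cm - 1 = 3.3 - 1 = 2.3
Bonus factor = 0.15 * 2.3 = 0.345
Total multiplier = 1 + 0.345 = 1.345
Expected damage = 80 * 1.345 = 107.60

107.60 damage


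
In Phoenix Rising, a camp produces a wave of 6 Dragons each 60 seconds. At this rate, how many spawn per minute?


Spawns per minute = count * (60 / interval)
= 6 * (60 / 60)
= 6 * 1.0
= 6.0

6.0 per minute


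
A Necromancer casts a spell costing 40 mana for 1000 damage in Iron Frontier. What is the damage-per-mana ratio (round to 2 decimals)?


Efficiency = damage / mana
= 1000 / 40
= 25.00

25.00 dmg/mana


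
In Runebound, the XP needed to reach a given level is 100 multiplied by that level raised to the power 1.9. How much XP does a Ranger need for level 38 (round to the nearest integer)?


XP = 100 * level^1.9
Substitute level = 38:
XP = 100 * 38^1.9
= 100 * 1003.6651
= 100367

100367 XP


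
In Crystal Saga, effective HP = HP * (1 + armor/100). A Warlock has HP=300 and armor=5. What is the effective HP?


EHP = 300 * (1 + 5/100)
= 300 * (1 + 0.05)
= 300 * 1.05
= 315.0

315.0 EHP


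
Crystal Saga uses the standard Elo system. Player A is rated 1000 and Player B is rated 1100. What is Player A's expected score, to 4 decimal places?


Elo expected score: Ea = 1/(1 + 10^((Rb-Ra)/400))
Rb - Ra = 1100 - 1000 = 100
(Rb-Ra)/400 = 100/400 = 0.25
10^0.25 = 1.778279
Ea = 1/(1 + 1.778279) = 1/2.778279 = 0.3599

0.3599


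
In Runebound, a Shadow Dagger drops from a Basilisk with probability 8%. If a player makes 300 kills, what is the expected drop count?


Expected drops = kills * (drop_rate / 100)
= 300 * (8 / 100)
= 300 * 0.08
= 24.0

24.0 drops


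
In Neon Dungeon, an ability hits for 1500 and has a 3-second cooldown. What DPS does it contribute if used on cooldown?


DPS = damage / cooldown
= 1500 / 3
= 500.00

500.00 DPS


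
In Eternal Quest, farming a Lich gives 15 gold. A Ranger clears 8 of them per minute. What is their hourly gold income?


Gold per minute = 15 * 8 = 120
Gold per hour = 120 * 60 = 7200

7200 gold/hour


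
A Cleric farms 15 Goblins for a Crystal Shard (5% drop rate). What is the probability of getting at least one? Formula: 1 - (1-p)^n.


P(at least one) = 1 - P(none) = 1 - (1-p)^n
p = 5/100 = 0.05
1 - p = 0.95
(1 - p)^15 = 0.95^15 = 0.463291
P(at least one) = 1 - 0.463291 = 0.5367

0.5367


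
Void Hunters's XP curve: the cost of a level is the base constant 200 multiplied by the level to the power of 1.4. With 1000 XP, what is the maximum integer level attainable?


XP = 200 * level^1.4, so level = (XP / 200)^(1/1.4)
= (1000 / 200)^(1/1.4)
= 5.0^0.7143
= 3.1569
Floor: level = 3

level 3


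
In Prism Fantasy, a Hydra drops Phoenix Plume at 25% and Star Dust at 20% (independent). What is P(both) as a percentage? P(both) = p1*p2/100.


For independent events, P(both) = P(A) * P(B)
= 25% * 20%
= 500 / 100 %
= 5.0%

5.0%


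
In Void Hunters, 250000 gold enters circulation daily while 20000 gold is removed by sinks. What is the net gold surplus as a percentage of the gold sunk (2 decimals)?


Net gold = 250000 - 20000 = 230000
Inflation rate = net / sunk * 100 = 230000 / 20000 * 100
= 11.5 * 100
= 1150.00%

1150.00%


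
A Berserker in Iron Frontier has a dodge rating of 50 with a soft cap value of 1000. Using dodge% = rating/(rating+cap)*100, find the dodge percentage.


dodge% = 50 / (50 + 1000) * 100
= 50 / 1050 * 100
= 0.047619 * 100
= 4.76%

4.76%


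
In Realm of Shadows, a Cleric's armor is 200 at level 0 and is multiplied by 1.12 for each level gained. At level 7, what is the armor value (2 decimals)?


value = base * growth^level
= 200 * 1.12^7
= 200 * 2.210681
= 442.14

442.14 armor


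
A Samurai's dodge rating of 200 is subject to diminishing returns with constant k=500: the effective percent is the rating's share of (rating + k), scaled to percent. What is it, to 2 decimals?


effective% = rating / (rating + k) * 100
= 200 / (200 + 500) * 100
= 200 / 700 * 100
= 0.285714 * 100
= 28.57%

28.57%


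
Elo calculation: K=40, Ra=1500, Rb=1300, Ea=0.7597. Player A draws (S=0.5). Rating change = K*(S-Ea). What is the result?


Elo update: delta = K * (S - Ea), where S = 0.5 (draws)
S - Ea = 0.5 - 0.7597 = -0.2597
Rating change = 40 * -0.2597
= -10.39

-10.39 rating points


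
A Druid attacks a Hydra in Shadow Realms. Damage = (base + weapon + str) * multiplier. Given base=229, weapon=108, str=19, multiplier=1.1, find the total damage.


Sum base + weapon + str = 229 + 108 + 19 = 356
Multiply by 1.1:
356 * 1.1 = 391.6

391.6 damage


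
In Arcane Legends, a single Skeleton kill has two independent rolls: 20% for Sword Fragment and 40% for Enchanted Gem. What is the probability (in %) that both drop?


For independent events, P(both) = P(A) * P(B)
= 20% * 40%
= 800 / 100 %
= 8.0%

8.0%


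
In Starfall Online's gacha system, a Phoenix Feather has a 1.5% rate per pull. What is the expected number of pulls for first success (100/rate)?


Expected pulls for a geometric distribution = 1/p = 100 / rate%
= 100 / 1.5
= 66.67

66.67 pulls


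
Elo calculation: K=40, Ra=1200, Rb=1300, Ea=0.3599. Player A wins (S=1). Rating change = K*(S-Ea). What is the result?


Elo update: delta = K * (S - Ea), where S = 1 (wins)
S - Ea = 1 - 0.3599 = 0.6401
Rating change = 40 * 0.6401
= 25.60

25.60 rating points


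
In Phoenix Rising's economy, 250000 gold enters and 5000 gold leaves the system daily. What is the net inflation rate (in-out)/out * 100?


Net gold = 250000 - 5000 = 245000
Inflation rate = net / sunk * 100 = 245000 / 5000 * 100
= 49.0 * 100
= 4900.00%

4900.00%


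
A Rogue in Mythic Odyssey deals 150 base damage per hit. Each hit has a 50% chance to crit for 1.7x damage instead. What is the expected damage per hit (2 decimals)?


E[dmg] = base * (1 + crit_chance * (crit_mult - 1))
cc as decimal = 50/100 = 0.5
cm - 1 = 1.7 - 1 = 0.7
Bonus factor = 0.5 * 0.7 = 0.35
Total multiplier = 1 + 0.35 = 1.35
Expected damage = 150 * 1.35 = 202.50

202.50 damage


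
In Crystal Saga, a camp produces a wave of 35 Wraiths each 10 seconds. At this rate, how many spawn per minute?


Spawns per minute = count * (60 / interval)
= 35 * (60 / 10)
= 35 * 6.0
= 210.0

210.0 per minute


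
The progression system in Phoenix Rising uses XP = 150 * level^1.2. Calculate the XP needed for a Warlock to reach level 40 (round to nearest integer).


XP = 150 * level^1.2
Substitute level = 40:
XP = 150 * 40^1.2
= 150 * 83.6512
= 12548

12548 XP


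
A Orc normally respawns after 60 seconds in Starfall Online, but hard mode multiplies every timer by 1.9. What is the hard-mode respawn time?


Respawn time = base * multiplier
= 60 * 1.9
= 114.0 seconds

114.0 seconds


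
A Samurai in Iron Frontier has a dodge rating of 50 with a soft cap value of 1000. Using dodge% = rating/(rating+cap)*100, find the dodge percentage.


dodge% = 50 / (50 + 1000) * 100
= 50 / 1050 * 100
= 0.047619 * 100
= 4.76%

4.76%


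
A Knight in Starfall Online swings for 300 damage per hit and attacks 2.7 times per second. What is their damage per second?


DPS = damage * attack_speed
= 300 * 2.7
= 810.0

810.0 DPS


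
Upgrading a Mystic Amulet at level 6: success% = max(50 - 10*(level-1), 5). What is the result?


raw_rate = 50 - 10 * (6 - 1)
= 50 - 10 * 5
= 50 - 50
= 0
Apply floor: max(0, 5) = 5%

5%


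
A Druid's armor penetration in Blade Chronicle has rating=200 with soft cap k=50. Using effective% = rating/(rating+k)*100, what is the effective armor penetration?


effective% = rating / (rating + k) * 100
= 200 / (200 + 50) * 100
= 200 / 250 * 100
= 0.8 * 100
= 80.00%

80.00%


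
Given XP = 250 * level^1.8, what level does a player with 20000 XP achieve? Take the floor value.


XP = 250 * level^1.8, so level = (XP / 250)^(1/1.8)
= (20000 / 250)^(1/1.8)
= 80.0^0.5556
= 11.4096
Floor: level = 11

level 11


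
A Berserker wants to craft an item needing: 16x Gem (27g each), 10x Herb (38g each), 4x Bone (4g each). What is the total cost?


Cost breakdown:
  Gem: 16 * 27 = 432
  Herb: 10 * 38 = 380
  Bone: 4 * 4 = 16
Total = 432 + 380 + 16 = 828

828 gold


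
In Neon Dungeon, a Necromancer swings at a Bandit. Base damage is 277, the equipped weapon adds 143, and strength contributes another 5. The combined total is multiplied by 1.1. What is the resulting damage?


Sum base + weapon + str = 277 + 143 + 5 = 425
Multiply by 1.1:
425 * 1.1 = 467.5

467.5 damage


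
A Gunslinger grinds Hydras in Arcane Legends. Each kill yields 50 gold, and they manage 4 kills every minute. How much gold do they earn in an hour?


Gold per minute = 50 * 4 = 200
Gold per hour = 200 * 60 = 12000

12000 gold/hour


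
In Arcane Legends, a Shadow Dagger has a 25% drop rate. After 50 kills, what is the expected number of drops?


Expected drops = kills * (drop_rate / 100)
= 50 * (25 / 100)
= 50 * 0.25
= 12.5

12.5 drops


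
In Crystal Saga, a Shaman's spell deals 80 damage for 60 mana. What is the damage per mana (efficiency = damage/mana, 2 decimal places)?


Efficiency = damage / mana
= 80 / 60
= 1.33

1.33 dmg/mana


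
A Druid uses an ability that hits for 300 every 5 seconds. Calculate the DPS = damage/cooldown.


DPS = damage / cooldown
= 300 / 5
= 60.00

60.00 DPS


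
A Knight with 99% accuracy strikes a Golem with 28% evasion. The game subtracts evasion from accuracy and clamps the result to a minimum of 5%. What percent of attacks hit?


accuracy - evasion = 99 - 28 = 71
Apply floor: max(71, 5) = 71
Hit chance = 71%

71%


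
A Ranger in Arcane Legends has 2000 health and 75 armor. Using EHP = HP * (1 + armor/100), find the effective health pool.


EHP = 2000 * (1 + 75/100)
= 2000 * (1 + 0.75)
= 2000 * 1.75
= 3500.0

3500.0 EHP


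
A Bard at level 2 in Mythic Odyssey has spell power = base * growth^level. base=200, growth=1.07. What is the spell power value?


value = base * growth^level
= 200 * 1.07^2
= 200 * 1.1449
= 228.98

228.98 spell power


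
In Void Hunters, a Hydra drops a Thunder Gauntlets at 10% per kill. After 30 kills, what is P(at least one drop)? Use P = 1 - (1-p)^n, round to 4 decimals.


P(at least one) = 1 - P(none) = 1 - (1-p)^n
p = 10/100 = 0.1
1 - p = 0.9
(1 - p)^30 = 0.9^30 = 0.042391
P(at least one) = 1 - 0.042391 = 0.9576

0.9576


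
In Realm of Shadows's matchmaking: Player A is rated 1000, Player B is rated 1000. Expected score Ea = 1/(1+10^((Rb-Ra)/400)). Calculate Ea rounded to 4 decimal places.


Elo expected score: Ea = 1/(1 + 10^((Rb-Ra)/400))
Rb - Ra = 1000 - 1000 = 0
(Rb-Ra)/400 = 0/400 = 0.0
10^0.0 = 1.0
Ea = 1/(1 + 1.0) = 1/2.0 = 0.5000

0.5000


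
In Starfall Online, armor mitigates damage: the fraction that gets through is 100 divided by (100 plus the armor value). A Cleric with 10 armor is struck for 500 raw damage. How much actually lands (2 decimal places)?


actual = 500 * 100 / (100 + 10)
= 500 * 100 / 110
= 50000 / 110
= 454.55

454.55 damage


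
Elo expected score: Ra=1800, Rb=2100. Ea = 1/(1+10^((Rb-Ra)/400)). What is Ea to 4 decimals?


Elo expected score: Ea = 1/(1 + 10^((Rb-Ra)/400))
Rb - Ra = 2100 - 1800 = 300
(Rb-Ra)/400 = 300/400 = 0.75
10^0.75 = 5.623413
Ea = 1/(1 + 5.623413) = 1/6.623413 = 0.1510

0.1510


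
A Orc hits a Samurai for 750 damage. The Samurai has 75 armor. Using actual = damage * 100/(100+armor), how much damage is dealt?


actual = 750 * 100 / (100 + 75)
= 750 * 100 / 175
= 75000 / 175
= 428.57

428.57 damage


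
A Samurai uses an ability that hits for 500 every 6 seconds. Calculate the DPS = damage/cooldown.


DPS = damage / cooldown
= 500 / 6
= 83.33

83.33 DPS


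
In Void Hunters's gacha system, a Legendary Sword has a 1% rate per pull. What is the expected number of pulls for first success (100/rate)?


Expected pulls for a geometric distribution = 1/p = 100 / rate%
= 100 / 1
= 100.0

100.0 pulls


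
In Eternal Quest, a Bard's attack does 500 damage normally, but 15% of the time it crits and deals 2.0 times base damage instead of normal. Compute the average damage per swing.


E[dmg] = base * (1 + crit_chance * (crit_mult - 1))
cc as decimal = 15/100 = 0.15
cm - 1 = 2.0 - 1 = 1.0
Bonus factor = 0.15 * 1.0 = 0.15
Total multiplier = 1 + 0.15 = 1.15
Expected damage = 500 * 1.15 = 575.00

575.00 damage


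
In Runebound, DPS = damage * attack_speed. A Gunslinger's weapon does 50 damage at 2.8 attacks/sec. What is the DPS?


DPS = damage * attack_speed
= 50 * 2.8
= 140.0

140.0 DPS


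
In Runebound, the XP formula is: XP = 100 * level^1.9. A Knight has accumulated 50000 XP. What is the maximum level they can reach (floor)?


XP = 100 * level^1.9, so level = (XP / 100)^(1/1.9)
= (50000 / 100)^(1/1.9)
= 500.0^0.5263
= 26.3336
Floor: level = 26

level 26


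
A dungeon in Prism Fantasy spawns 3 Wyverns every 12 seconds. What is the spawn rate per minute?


Spawns per minute = count * (60 / interval)
= 3 * (60 / 12)
= 3 * 5.0
= 15.0

15.0 per minute


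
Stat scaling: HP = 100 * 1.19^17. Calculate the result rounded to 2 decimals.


value = base * growth^level
= 100 * 1.19^17
= 100 * 19.244133
= 1924.41

1924.41 HP


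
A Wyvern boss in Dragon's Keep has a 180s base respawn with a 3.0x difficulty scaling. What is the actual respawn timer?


Respawn time = base * multiplier
= 180 * 3.0
= 540.0 seconds

540.0 seconds


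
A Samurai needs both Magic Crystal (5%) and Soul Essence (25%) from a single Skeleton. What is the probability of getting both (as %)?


For independent events, P(both) = P(A) * P(B)
= 5% * 25%
= 125 / 100 %
= 1.25%

1.25%


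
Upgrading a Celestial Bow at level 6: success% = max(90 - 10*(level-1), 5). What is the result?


raw_rate = 90 - 10 * (6 - 1)
= 90 - 10 * 5
= 90 - 50
= 40
Apply floor: max(40, 5) = 40%

40%


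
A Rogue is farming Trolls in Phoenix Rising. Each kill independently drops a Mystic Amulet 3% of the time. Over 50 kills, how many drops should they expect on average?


Expected drops = kills * (drop_rate / 100)
= 50 * (3 / 100)
= 50 * 0.03
= 1.5

1.5 drops


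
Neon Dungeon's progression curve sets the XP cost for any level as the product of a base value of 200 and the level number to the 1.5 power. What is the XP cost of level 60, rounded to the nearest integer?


XP = 200 * level^1.5
Substitute level = 60:
XP = 200 * 60^1.5
= 200 * 464.758
= 92952

92952 XP


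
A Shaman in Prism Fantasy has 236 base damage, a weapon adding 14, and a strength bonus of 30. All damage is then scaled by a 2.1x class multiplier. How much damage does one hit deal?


Sum base + weapon + str = 236 + 14 + 30 = 280
Multiply by 2.1:
280 * 2.1 = 588.0

588.0 damage


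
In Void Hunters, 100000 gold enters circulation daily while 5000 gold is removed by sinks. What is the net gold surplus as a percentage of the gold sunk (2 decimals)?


Net gold = 100000 - 5000 = 95000
Inflation rate = net / sunk * 100 = 95000 / 5000 * 100
= 19.0 * 100
= 1900.00%

1900.00%


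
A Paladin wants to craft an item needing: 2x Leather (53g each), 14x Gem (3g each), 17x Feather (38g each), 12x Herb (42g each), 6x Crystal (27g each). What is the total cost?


Cost breakdown:
  Leather: 2 * 53 = 106
  Gem: 14 * 3 = 42
  Feather: 17 * 38 = 646
  Herb: 12 * 42 = 504
  Crystal: 6 * 27 = 162
Total = 106 + 42 + 646 + 504 + 162 = 1460

1460 gold


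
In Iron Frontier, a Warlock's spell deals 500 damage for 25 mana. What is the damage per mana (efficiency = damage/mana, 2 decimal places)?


Efficiency = damage / mana
= 500 / 25
= 20.00

20.00 dmg/mana


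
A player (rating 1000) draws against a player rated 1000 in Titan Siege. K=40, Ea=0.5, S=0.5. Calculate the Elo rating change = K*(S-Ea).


Elo update: delta = K * (S - Ea), where S = 0.5 (draws)
S - Ea = 0.5 - 0.5 = 0.0
Rating change = 40 * 0.0
= 0.00

0.00 rating points


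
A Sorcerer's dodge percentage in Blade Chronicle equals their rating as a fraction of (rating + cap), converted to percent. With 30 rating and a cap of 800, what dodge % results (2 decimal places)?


dodge% = 30 / (30 + 800) * 100
= 30 / 830 * 100
= 0.036145 * 100
= 3.61%

3.61%


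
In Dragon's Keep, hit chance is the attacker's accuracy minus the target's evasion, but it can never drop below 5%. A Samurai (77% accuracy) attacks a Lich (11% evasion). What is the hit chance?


accuracy - evasion = 77 - 11 = 66
Apply floor: max(66, 5) = 66
Hit chance = 66%

66%


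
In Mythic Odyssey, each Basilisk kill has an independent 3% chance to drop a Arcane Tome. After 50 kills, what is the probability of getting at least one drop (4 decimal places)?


P(at least one) = 1 - P(none) = 1 - (1-p)^n
p = 3/100 = 0.03
1 - p = 0.97
(1 - p)^50 = 0.97^50 = 0.218065
P(at least one) = 1 - 0.218065 = 0.7819

0.7819


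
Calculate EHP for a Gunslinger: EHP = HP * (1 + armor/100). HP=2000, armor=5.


EHP = 2000 * (1 + 5/100)
= 2000 * (1 + 0.05)
= 2000 * 1.05
= 2100.0

2100.0 EHP


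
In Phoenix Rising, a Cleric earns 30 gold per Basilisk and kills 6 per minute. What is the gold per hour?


Gold per minute = 30 * 6 = 180
Gold per hour = 180 * 60 = 10800

10800 gold/hour


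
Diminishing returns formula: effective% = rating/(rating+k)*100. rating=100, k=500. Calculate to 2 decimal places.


effective% = rating / (rating + k) * 100
= 100 / (100 + 500) * 100
= 100 / 600 * 100
= 0.166667 * 100
= 16.67%

16.67%


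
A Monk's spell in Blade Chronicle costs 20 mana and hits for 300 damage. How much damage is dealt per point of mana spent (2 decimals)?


Efficiency = damage / mana
= 300 / 20
= 15.00

15.00 dmg/mana


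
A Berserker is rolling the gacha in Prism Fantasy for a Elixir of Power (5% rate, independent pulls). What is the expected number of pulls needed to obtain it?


Expected pulls for a geometric distribution = 1/p = 100 / rate%
= 100 / 5
= 20.0

20.0 pulls


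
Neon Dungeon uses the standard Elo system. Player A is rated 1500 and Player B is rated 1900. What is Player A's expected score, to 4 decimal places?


Elo expected score: Ea = 1/(1 + 10^((Rb-Ra)/400))
Rb - Ra = 1900 - 1500 = 400
(Rb-Ra)/400 = 400/400 = 1.0
10^1.0 = 10.0
Ea = 1/(1 + 10.0) = 1/11.0 = 0.0909

0.0909


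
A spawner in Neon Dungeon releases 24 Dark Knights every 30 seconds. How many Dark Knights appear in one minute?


Spawns per minute = count * (60 / interval)
= 24 * (60 / 30)
= 24 * 2.0
= 48.0

48.0 per minute


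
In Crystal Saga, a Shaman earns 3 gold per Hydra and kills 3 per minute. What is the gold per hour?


Gold per minute = 3 * 3 = 9
Gold per hour = 9 * 60 = 540

540 gold/hour


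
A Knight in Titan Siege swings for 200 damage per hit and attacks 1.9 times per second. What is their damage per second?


DPS = damage * attack_speed
= 200 * 1.9
= 380.0

380.0 DPS


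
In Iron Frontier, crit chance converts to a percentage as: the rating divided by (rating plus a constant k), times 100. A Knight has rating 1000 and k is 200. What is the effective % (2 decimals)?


effective% = rating / (rating + k) * 100
= 1000 / (1000 + 200) * 100
= 1000 / 1200 * 100
= 0.833333 * 100
= 83.33%

83.33%


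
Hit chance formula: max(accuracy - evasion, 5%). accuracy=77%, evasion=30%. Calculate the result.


accuracy - evasion = 77 - 30 = 47
Apply floor: max(47, 5) = 47
Hit chance = 47%

47%


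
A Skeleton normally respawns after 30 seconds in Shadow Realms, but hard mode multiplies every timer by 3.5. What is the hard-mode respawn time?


Respawn time = base * multiplier
= 30 * 3.5
= 105.0 seconds

105.0 seconds


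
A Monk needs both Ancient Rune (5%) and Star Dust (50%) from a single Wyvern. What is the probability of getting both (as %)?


For independent events, P(both) = P(A) * P(B)
= 5% * 50%
= 250 / 100 %
= 2.5%

2.5%


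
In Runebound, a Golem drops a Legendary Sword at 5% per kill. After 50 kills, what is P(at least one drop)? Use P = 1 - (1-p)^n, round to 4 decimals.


P(at least one) = 1 - P(none) = 1 - (1-p)^n
p = 5/100 = 0.05
1 - p = 0.95
(1 - p)^50 = 0.95^50 = 0.076945
P(at least one) = 1 - 0.076945 = 0.9231

0.9231


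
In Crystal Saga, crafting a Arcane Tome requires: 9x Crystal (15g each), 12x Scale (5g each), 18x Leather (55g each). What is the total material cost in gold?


Cost breakdown:
  Crystal: 9 * 15 = 135
  Scale: 12 * 5 = 60
  Leather: 18 * 55 = 990
Total = 135 + 60 + 990 = 1185

1185 gold


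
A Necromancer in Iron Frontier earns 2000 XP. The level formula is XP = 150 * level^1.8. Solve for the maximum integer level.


XP = 150 * level^1.8, so level = (XP / 150)^(1/1.8)
= (2000 / 150)^(1/1.8)
= 13.3333^0.5556
= 4.2166
Floor: level = 4

level 4


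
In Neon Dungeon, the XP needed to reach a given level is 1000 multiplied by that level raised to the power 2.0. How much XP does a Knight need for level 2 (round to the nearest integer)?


XP = 1000 * level^2.0
Substitute level = 2:
XP = 1000 * 2^2.0
= 1000 * 4.0
= 4000

4000 XP


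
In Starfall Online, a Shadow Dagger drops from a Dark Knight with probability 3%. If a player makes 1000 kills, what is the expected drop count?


Expected drops = kills * (drop_rate / 100)
= 1000 * (3 / 100)
= 1000 * 0.03
= 30.0

30.0 drops


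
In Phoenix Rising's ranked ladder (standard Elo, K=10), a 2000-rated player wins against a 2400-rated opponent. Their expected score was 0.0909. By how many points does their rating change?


Elo update: delta = K * (S - Ea), where S = 1 (wins)
S - Ea = 1 - 0.0909 = 0.9091
Rating change = 10 * 0.9091
= 9.09

9.09 rating points


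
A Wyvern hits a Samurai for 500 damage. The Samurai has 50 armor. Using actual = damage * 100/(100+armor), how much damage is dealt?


actual = 500 * 100 / (100 + 50)
= 500 * 100 / 150
= 50000 / 150
= 333.33

333.33 damage


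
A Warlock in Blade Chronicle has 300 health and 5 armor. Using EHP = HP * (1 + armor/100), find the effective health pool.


EHP = 300 * (1 + 5/100)
= 300 * (1 + 0.05)
= 300 * 1.05
= 315.0

315.0 EHP


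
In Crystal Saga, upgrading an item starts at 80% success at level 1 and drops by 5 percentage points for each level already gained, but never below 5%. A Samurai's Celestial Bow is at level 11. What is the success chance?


raw_rate = 80 - 5 * (11 - 1)
= 80 - 5 * 10
= 80 - 50
= 30
Apply floor: max(30, 5) = 30%

30%


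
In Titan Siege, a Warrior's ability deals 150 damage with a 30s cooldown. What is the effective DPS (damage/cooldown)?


DPS = damage / cooldown
= 150 / 30
= 5.00

5.00 DPS


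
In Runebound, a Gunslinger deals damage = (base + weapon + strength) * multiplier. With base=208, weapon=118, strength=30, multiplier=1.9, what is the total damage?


Sum base + weapon + str = 208 + 118 + 30 = 356
Multiply by 1.9:
356 * 1.9 = 676.4

676.4 damage


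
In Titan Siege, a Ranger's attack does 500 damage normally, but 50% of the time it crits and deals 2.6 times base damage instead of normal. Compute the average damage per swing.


E[dmg] = base * (1 + crit_chance * (crit_mult - 1))
cc as decimal = 50/100 = 0.5
cm - 1 = 2.6 - 1 = 1.6
Bonus factor = 0.5 * 1.6 = 0.8
Total multiplier = 1 + 0.8 = 1.8
Expected damage = 500 * 1.8 = 900.00

900.00 damage


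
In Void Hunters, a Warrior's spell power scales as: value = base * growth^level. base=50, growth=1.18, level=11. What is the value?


value = base * growth^level
= 50 * 1.18^11
= 50 * 6.175926
= 308.80

308.80 spell power


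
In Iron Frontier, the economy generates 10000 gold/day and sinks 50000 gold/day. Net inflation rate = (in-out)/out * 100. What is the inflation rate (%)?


Net gold = 10000 - 50000 = -40000
Inflation rate = net / sunk * 100 = -40000 / 50000 * 100
= -0.8 * 100
= -80.00%

-80.00%


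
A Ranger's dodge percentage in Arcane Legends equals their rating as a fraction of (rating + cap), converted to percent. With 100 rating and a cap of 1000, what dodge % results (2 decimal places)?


dodge% = 100 / (100 + 1000) * 100
= 100 / 1100 * 100
= 0.090909 * 100
= 9.09%

9.09%


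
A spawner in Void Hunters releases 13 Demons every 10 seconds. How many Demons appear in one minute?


Spawns per minute = count * (60 / interval)
= 13 * (60 / 10)
= 13 * 6.0
= 78.0

78.0 per minute


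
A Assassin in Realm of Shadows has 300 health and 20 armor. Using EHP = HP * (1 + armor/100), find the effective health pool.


EHP = 300 * (1 + 20/100)
= 300 * (1 + 0.2)
= 300 * 1.2
= 360.0

360.0 EHP


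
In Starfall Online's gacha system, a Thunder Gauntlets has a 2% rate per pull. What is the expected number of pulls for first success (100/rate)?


Expected pulls for a geometric distribution = 1/p = 100 / rate%
= 100 / 2
= 50.0

50.0 pulls


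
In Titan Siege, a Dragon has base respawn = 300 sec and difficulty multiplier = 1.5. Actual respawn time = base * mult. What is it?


Respawn time = base * multiplier
= 300 * 1.5
= 450.0 seconds

450.0 seconds


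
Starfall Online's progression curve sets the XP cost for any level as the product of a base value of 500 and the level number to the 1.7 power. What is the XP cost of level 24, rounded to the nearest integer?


XP = 500 * level^1.7
Substitute level = 24:
XP = 500 * 24^1.7
= 500 * 222.0031
= 111002

111002 XP


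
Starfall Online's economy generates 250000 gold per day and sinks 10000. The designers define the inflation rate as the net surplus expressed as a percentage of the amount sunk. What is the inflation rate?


Net gold = 250000 - 10000 = 240000
Inflation rate = net / sunk * 100 = 240000 / 10000 * 100
= 24.0 * 100
= 2400.00%

2400.00%


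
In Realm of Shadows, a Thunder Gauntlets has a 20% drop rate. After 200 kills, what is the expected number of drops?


Expected drops = kills * (drop_rate / 100)
= 200 * (20 / 100)
= 200 * 0.2
= 40.0

40.0 drops


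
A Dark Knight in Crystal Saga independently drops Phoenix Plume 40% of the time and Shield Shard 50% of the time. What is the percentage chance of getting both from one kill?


For independent events, P(both) = P(A) * P(B)
= 40% * 50%
= 2000 / 100 %
= 20.0%

20.0%


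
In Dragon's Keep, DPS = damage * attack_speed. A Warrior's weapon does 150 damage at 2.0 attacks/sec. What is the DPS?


DPS = damage * attack_speed
= 150 * 2.0
= 300.0

300.0 DPS


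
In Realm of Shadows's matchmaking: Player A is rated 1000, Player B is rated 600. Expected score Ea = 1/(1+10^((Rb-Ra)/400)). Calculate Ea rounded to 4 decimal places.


Elo expected score: Ea = 1/(1 + 10^((Rb-Ra)/400))
Rb - Ra = 600 - 1000 = -400
(Rb-Ra)/400 = -400/400 = -1.0
10^-1.0 = 0.1
Ea = 1/(1 + 0.1) = 1/1.1 = 0.9091

0.9091


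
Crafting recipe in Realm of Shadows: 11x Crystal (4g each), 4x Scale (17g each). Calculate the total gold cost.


Cost breakdown:
  Crystal: 11 * 4 = 44
  Scale: 4 * 17 = 68
Total = 44 + 68 = 112

112 gold


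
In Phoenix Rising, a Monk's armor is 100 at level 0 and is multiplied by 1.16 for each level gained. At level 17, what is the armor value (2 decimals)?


value = base * growth^level
= 100 * 1.16^17
= 100 * 12.467685
= 1246.77

1246.77 armor
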